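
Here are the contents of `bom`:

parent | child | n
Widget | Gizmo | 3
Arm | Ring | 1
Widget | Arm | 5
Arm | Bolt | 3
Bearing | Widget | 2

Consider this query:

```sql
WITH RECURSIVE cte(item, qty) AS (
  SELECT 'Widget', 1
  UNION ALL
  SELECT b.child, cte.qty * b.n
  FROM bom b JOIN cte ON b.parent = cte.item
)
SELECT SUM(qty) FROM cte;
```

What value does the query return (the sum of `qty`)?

Base: (Widget, qty=1).
Iteration 1: components of {Widget} -> Arm = 1*5 = 5, Gizmo = 1*3 = 3.
Iteration 2: components of {Arm,Gizmo} -> Bolt = 5*3 = 15, Ring = 5*1 = 5.
Iteration 3: no further components; recursion stops.
SUM(qty) = 1 + 5 + 3 + 15 + 5 = 29.

29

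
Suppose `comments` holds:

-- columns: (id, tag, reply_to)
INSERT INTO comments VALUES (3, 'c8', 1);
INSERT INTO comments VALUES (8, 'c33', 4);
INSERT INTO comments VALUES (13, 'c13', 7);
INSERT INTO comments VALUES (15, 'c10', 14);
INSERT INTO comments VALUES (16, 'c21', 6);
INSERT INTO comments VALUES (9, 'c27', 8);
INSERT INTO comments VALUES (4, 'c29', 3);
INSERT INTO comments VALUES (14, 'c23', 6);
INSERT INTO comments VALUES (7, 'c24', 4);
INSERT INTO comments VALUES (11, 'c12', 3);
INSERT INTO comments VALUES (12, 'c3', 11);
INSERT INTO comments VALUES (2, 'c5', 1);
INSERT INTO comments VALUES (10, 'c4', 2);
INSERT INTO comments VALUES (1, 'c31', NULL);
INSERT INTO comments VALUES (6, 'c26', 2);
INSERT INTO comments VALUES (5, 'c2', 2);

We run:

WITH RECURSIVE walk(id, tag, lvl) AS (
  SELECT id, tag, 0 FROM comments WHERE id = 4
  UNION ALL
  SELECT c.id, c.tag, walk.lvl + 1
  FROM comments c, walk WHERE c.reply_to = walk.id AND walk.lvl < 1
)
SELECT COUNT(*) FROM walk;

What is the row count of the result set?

3

Base: id=4 (c29) at lvl 0.
Iteration 1: rows with reply_to in {4} -> c24 (id 7, lvl 1), c33 (id 8, lvl 1).
Iteration 2: lvl < 1 fails for all current rows; recursion stops.
Total rows emitted: 3.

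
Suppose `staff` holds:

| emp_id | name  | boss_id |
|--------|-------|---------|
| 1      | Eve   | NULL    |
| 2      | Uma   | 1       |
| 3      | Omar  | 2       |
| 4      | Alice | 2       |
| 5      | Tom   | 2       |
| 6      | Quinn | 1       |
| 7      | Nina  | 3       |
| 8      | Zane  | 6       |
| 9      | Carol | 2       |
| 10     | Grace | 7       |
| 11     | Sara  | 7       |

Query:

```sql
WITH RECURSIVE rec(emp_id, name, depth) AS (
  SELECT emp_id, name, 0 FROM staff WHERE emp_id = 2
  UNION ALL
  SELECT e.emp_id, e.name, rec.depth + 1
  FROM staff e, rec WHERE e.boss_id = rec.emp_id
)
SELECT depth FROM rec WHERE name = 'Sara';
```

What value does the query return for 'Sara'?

3

Base: emp_id=2 (Uma) at depth 0.
Iteration 1: rows with boss_id in {2} -> Omar (id 3, depth 1), Alice (id 4, depth 1), Tom (id 5, depth 1), Carol (id 9, depth 1).
Iteration 2: rows with boss_id in {3,4,5,9} -> Nina (id 7, depth 2).
Iteration 3: rows with boss_id in {7} -> Grace (id 10, depth 3), Sara (id 11, depth 3).
Iteration 4: no rows with boss_id in {10,11}; recursion stops.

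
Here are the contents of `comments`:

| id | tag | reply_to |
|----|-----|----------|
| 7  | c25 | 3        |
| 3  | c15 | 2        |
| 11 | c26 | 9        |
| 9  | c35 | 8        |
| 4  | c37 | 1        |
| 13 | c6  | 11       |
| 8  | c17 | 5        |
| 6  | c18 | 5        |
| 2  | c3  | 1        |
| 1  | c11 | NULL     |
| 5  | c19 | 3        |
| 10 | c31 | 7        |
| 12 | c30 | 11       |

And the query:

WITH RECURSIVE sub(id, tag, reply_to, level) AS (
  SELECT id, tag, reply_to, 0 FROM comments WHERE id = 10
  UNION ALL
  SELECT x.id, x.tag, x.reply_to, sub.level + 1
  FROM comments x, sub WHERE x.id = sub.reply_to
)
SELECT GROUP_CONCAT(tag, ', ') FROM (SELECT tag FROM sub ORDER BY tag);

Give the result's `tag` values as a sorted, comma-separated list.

c11, c15, c25, c3, c31

Base: id=10 (c31), reply_to=7, level 0.
Iteration 1: join on id=7 -> c25 (id 7, reply_to=3, level 1).
Iteration 2: join on id=3 -> c15 (id 3, reply_to=2, level 2).
Iteration 3: join on id=2 -> c3 (id 2, reply_to=1, level 3).
Iteration 4: join on id=1 -> c11 (id 1, reply_to=NULL, level 4).
Iteration 5: reply_to is NULL; no match; recursion stops.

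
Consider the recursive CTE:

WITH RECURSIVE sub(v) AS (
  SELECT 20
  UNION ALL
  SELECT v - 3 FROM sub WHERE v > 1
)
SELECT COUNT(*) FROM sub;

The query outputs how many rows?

8

Base: v=20.
Iteration 1: 20 > 1 holds -> v = 20 - 3 = 17.
Iteration 2: 17 > 1 holds -> v = 17 - 3 = 14.
Iteration 3: 14 > 1 holds -> v = 14 - 3 = 11.
Iteration 4: 11 > 1 holds -> v = 11 - 3 = 8.
Iteration 5: 8 > 1 holds -> v = 8 - 3 = 5.
Iteration 6: 5 > 1 holds -> v = 5 - 3 = 2.
Iteration 7: 2 > 1 holds -> v = 2 - 3 = -1.
Iteration 8: -1 > 1 fails; recursion stops.
Total rows emitted: 8.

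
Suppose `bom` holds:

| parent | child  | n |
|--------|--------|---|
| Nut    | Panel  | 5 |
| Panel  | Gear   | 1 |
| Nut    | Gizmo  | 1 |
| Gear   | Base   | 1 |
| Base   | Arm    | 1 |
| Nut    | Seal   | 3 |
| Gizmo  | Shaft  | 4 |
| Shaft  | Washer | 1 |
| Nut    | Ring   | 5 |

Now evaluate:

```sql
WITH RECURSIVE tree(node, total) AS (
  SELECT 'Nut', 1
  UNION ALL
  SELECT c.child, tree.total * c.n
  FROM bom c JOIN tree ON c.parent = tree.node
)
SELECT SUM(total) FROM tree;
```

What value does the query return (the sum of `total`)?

Base: (Nut, total=1).
Iteration 1: components of {Nut} -> Gizmo = 1*1 = 1, Panel = 1*5 = 5, Ring = 1*5 = 5, Seal = 1*3 = 3.
Iteration 2: components of {Gizmo,Panel,Ring,Seal} -> Gear = 5*1 = 5, Shaft = 1*4 = 4.
Iteration 3: components of {Gear,Shaft} -> Base = 5*1 = 5, Washer = 4*1 = 4.
Iteration 4: components of {Base,Washer} -> Arm = 5*1 = 5.
Iteration 5: no further components; recursion stops.
SUM(total) = 1 + 5 + 1 + 3 + 5 + 5 + 4 + 5 + 4 + 5 = 38.

38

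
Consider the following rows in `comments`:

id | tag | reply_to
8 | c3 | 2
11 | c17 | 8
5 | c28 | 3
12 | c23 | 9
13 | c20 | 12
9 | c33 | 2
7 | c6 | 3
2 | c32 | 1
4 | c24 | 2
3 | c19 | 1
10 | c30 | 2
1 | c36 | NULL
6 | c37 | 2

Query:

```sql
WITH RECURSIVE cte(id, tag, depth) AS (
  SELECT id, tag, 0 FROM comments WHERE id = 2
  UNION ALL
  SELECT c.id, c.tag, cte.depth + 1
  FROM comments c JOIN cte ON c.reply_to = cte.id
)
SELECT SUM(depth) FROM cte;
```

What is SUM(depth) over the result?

Base: id=2 (c32) at depth 0.
Iteration 1: rows with reply_to in {2} -> c24 (id 4, depth 1), c37 (id 6, depth 1), c3 (id 8, depth 1), c33 (id 9, depth 1), c30 (id 10, depth 1).
Iteration 2: rows with reply_to in {4,6,8,9,10} -> c17 (id 11, depth 2), c23 (id 12, depth 2).
Iteration 3: rows with reply_to in {11,12} -> c20 (id 13, depth 3).
Iteration 4: no rows with reply_to in {13}; recursion stops.
SUM(depth) = 0 + 1 + 1 + 1 + 1 + 1 + 2 + 2 + 3 = 12.

12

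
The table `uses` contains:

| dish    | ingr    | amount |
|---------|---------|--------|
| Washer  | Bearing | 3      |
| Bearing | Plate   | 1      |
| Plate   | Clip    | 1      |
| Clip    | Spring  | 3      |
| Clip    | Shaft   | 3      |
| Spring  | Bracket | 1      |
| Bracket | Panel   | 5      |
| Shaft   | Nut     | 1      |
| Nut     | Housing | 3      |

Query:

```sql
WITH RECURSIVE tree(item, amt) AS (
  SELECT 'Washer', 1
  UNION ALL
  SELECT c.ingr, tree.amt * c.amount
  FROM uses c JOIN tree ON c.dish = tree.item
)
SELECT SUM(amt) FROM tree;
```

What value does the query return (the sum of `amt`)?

118

Base: (Washer, amt=1).
Iteration 1: components of {Washer} -> Bearing = 1*3 = 3.
Iteration 2: components of {Bearing} -> Plate = 3*1 = 3.
Iteration 3: components of {Plate} -> Clip = 3*1 = 3.
Iteration 4: components of {Clip} -> Shaft = 3*3 = 9, Spring = 3*3 = 9.
Iteration 5: components of {Shaft,Spring} -> Bracket = 9*1 = 9, Nut = 9*1 = 9.
Iteration 6: components of {Bracket,Nut} -> Housing = 9*3 = 27, Panel = 9*5 = 45.
Iteration 7: no further components; recursion stops.
SUM(amt) = 1 + 3 + 3 + 3 + 9 + 9 + 9 + 9 + 45 + 27 = 118.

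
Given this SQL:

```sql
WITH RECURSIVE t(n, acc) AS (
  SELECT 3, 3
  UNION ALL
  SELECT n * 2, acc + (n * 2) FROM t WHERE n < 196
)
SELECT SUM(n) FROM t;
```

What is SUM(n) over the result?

765

Base: n=3, acc=3.
Iteration 1: 3 < 196 holds -> n = 3 * 2 = 6, acc = 3 + 6 = 9.
Iteration 2: 6 < 196 holds -> n = 6 * 2 = 12, acc = 9 + 12 = 21.
Iteration 3: 12 < 196 holds -> n = 12 * 2 = 24, acc = 21 + 24 = 45.
Iteration 4: 24 < 196 holds -> n = 24 * 2 = 48, acc = 45 + 48 = 93.
Iteration 5: 48 < 196 holds -> n = 48 * 2 = 96, acc = 93 + 96 = 189.
Iteration 6: 96 < 196 holds -> n = 96 * 2 = 192, acc = 189 + 192 = 381.
Iteration 7: 192 < 196 holds -> n = 192 * 2 = 384, acc = 381 + 384 = 765.
Iteration 8: 384 < 196 fails; recursion stops.
SUM(n) = 3 + 6 + 12 + 24 + 48 + 96 + 192 + 384 = 765.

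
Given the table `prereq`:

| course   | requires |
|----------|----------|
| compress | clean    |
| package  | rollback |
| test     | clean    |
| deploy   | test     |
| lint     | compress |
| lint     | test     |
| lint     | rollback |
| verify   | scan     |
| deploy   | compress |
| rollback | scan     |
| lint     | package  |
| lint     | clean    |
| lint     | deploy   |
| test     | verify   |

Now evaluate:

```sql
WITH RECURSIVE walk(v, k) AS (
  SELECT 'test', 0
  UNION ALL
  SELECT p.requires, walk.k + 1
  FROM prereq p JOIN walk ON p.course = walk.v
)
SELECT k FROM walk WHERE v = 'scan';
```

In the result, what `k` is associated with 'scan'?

Base: (test, k=0).
Iteration 1: edges from {test} -> (clean, k=1), (verify, k=1).
Iteration 2: edges from {clean,verify} -> (scan, k=2).
Iteration 3: no outgoing edges from {scan}; recursion stops.

2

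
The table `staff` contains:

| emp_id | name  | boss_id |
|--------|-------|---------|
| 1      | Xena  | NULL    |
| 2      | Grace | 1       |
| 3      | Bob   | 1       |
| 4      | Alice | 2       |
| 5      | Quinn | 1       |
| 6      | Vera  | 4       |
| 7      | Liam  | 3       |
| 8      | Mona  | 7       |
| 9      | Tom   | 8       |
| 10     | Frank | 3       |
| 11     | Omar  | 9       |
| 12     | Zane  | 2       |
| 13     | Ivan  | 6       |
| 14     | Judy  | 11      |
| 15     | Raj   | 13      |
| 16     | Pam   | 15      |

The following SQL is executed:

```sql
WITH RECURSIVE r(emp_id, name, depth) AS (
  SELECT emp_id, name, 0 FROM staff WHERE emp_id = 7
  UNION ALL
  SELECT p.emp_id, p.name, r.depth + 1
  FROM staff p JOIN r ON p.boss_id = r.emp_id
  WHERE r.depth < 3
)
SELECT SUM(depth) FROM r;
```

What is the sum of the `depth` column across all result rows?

6

Base: emp_id=7 (Liam) at depth 0.
Iteration 1: rows with boss_id in {7} -> Mona (id 8, depth 1).
Iteration 2: rows with boss_id in {8} -> Tom (id 9, depth 2).
Iteration 3: rows with boss_id in {9} -> Omar (id 11, depth 3).
Iteration 4: depth < 3 fails for all current rows; recursion stops.
SUM(depth) = 0 + 1 + 2 + 3 = 6.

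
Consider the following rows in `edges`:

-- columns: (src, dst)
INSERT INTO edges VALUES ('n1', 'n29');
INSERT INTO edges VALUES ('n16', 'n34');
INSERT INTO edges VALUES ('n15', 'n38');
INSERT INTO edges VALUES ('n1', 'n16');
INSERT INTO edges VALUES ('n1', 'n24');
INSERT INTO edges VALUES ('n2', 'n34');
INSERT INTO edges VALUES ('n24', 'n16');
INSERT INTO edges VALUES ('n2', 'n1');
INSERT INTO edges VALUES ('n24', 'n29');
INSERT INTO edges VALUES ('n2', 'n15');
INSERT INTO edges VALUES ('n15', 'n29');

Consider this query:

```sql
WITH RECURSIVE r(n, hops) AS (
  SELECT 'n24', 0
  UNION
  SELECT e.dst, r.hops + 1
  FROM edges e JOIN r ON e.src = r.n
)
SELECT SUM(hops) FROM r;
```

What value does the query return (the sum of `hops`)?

4

Base: (n24, hops=0).
Iteration 1: edges from {n24} -> (n16, hops=1), (n29, hops=1).
Iteration 2: edges from {n16,n29} -> (n34, hops=2).
Iteration 3: no outgoing edges from {n34}; recursion stops.
SUM(hops) = 0 + 1 + 1 + 2 = 4.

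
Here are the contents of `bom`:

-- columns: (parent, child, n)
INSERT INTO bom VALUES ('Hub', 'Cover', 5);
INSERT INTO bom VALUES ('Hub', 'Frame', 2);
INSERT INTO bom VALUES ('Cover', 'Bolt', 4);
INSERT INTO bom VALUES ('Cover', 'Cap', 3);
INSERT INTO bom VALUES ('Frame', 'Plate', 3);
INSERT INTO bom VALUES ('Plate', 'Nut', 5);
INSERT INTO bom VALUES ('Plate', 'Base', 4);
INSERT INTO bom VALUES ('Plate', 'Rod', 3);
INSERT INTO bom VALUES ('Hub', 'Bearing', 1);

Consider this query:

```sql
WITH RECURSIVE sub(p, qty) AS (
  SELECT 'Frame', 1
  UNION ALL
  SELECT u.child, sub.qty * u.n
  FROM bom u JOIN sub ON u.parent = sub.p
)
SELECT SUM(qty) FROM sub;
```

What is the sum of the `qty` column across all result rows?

Base: (Frame, qty=1).
Iteration 1: components of {Frame} -> Plate = 1*3 = 3.
Iteration 2: components of {Plate} -> Base = 3*4 = 12, Nut = 3*5 = 15, Rod = 3*3 = 9.
Iteration 3: no further components; recursion stops.
SUM(qty) = 1 + 3 + 9 + 15 + 12 = 40.

40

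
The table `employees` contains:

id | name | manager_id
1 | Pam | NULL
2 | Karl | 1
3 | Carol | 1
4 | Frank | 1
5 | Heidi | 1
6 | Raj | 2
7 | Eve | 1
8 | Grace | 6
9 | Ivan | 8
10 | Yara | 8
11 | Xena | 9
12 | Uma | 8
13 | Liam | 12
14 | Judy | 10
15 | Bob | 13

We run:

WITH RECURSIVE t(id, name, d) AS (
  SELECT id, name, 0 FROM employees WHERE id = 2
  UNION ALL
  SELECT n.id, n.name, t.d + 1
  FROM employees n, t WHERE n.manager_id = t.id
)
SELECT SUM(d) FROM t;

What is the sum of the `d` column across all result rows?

29

Base: id=2 (Karl) at d 0.
Iteration 1: rows with manager_id in {2} -> Raj (id 6, d 1).
Iteration 2: rows with manager_id in {6} -> Grace (id 8, d 2).
Iteration 3: rows with manager_id in {8} -> Ivan (id 9, d 3), Yara (id 10, d 3), Uma (id 12, d 3).
Iteration 4: rows with manager_id in {9,10,12} -> Xena (id 11, d 4), Liam (id 13, d 4), Judy (id 14, d 4).
Iteration 5: rows with manager_id in {11,13,14} -> Bob (id 15, d 5).
Iteration 6: no rows with manager_id in {15}; recursion stops.
SUM(d) = 0 + 1 + 2 + 3 + 3 + 3 + 4 + 4 + 4 + 5 = 29.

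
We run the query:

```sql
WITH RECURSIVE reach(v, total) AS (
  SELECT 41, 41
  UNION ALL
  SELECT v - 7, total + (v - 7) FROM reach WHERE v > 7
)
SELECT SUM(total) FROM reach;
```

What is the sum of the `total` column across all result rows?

616

Base: v=41, total=41.
Iteration 1: 41 > 7 holds -> v = 41 - 7 = 34, total = 41 + 34 = 75.
Iteration 2: 34 > 7 holds -> v = 34 - 7 = 27, total = 75 + 27 = 102.
Iteration 3: 27 > 7 holds -> v = 27 - 7 = 20, total = 102 + 20 = 122.
Iteration 4: 20 > 7 holds -> v = 20 - 7 = 13, total = 122 + 13 = 135.
Iteration 5: 13 > 7 holds -> v = 13 - 7 = 6, total = 135 + 6 = 141.
Iteration 6: 6 > 7 fails; recursion stops.
SUM(total) = 41 + 75 + 102 + 122 + 135 + 141 = 616.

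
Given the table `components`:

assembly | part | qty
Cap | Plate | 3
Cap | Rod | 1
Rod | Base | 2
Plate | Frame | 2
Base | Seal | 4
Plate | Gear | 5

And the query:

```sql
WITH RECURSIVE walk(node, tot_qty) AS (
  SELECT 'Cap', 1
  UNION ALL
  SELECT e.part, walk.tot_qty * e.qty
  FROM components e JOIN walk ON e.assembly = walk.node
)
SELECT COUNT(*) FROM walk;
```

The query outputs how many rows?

Base: (Cap, tot_qty=1).
Iteration 1: components of {Cap} -> Plate = 1*3 = 3, Rod = 1*1 = 1.
Iteration 2: components of {Plate,Rod} -> Base = 1*2 = 2, Frame = 3*2 = 6, Gear = 3*5 = 15.
Iteration 3: components of {Base,Frame,Gear} -> Seal = 2*4 = 8.
Iteration 4: no further components; recursion stops.
Total rows emitted: 7.

7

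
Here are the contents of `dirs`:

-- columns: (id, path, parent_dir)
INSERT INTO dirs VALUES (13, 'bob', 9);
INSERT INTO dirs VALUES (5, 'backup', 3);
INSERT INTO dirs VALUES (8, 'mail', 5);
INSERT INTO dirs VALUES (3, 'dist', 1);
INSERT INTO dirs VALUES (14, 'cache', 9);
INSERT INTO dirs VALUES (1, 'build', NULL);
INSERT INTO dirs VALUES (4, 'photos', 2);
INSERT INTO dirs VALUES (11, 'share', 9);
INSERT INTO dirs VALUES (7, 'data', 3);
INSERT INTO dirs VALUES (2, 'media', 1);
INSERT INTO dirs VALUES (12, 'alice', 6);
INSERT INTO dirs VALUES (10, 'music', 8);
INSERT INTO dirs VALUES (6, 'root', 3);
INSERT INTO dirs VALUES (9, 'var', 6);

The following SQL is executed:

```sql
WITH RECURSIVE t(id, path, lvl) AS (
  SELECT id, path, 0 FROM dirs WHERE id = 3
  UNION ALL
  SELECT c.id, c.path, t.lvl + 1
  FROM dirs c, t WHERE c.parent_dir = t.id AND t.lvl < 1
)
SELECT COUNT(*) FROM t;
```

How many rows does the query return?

4

Base: id=3 (dist) at lvl 0.
Iteration 1: rows with parent_dir in {3} -> backup (id 5, lvl 1), root (id 6, lvl 1), data (id 7, lvl 1).
Iteration 2: lvl < 1 fails for all current rows; recursion stops.
Total rows emitted: 4.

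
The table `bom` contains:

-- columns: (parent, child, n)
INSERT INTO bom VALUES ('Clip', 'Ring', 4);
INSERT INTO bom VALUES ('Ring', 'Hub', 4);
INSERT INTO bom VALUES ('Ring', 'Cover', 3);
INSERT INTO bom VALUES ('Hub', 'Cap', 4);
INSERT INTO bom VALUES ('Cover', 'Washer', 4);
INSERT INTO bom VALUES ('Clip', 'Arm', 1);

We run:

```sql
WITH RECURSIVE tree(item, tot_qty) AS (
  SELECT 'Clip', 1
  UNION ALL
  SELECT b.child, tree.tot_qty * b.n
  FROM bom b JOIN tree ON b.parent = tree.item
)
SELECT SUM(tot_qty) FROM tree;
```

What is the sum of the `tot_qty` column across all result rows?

146

Base: (Clip, tot_qty=1).
Iteration 1: components of {Clip} -> Arm = 1*1 = 1, Ring = 1*4 = 4.
Iteration 2: components of {Arm,Ring} -> Cover = 4*3 = 12, Hub = 4*4 = 16.
Iteration 3: components of {Cover,Hub} -> Cap = 16*4 = 64, Washer = 12*4 = 48.
Iteration 4: no further components; recursion stops.
SUM(tot_qty) = 1 + 4 + 1 + 16 + 12 + 64 + 48 = 146.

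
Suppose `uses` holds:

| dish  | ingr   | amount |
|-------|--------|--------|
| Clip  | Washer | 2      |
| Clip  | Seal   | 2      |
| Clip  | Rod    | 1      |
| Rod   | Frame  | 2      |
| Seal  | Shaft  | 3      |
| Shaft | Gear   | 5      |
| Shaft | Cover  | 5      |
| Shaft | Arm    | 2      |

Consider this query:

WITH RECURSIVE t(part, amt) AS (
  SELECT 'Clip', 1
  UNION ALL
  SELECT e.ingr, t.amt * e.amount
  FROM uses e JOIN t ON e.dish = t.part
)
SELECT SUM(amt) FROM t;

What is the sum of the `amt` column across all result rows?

Base: (Clip, amt=1).
Iteration 1: components of {Clip} -> Rod = 1*1 = 1, Seal = 1*2 = 2, Washer = 1*2 = 2.
Iteration 2: components of {Rod,Seal,Washer} -> Frame = 1*2 = 2, Shaft = 2*3 = 6.
Iteration 3: components of {Frame,Shaft} -> Arm = 6*2 = 12, Cover = 6*5 = 30, Gear = 6*5 = 30.
Iteration 4: no further components; recursion stops.
SUM(amt) = 1 + 2 + 2 + 1 + 6 + 2 + 30 + 30 + 12 = 86.

86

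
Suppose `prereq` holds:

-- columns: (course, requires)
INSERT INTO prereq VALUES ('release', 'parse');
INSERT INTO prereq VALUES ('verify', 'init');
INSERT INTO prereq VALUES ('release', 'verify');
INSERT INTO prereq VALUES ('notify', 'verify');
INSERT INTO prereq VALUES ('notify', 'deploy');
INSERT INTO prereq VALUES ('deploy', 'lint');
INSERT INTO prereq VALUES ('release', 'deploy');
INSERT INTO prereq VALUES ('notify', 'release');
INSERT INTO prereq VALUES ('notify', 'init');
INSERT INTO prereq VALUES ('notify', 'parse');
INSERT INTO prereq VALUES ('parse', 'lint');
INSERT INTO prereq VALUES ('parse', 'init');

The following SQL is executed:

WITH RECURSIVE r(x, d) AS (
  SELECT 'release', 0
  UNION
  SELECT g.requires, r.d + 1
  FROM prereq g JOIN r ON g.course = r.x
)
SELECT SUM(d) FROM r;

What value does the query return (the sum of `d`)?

Base: (release, d=0).
Iteration 1: edges from {release} -> (deploy, d=1), (parse, d=1), (verify, d=1).
Iteration 2: edges from {deploy,parse,verify} -> (init, d=2), (lint, d=2). [UNION drops 2 duplicate row(s)]
Iteration 3: no outgoing edges from {init,lint}; recursion stops.
SUM(d) = 0 + 1 + 1 + 1 + 2 + 2 = 7.

7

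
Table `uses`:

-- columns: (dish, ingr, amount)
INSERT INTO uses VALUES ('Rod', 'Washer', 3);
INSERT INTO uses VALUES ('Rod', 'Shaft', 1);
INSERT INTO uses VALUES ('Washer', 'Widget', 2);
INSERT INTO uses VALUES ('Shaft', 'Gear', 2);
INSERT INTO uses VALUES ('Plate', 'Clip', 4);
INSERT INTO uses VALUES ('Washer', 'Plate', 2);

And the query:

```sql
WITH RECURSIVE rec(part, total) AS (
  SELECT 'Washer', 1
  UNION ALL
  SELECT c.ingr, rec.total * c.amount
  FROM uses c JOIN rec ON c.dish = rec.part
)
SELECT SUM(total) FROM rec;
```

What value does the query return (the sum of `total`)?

Base: (Washer, total=1).
Iteration 1: components of {Washer} -> Plate = 1*2 = 2, Widget = 1*2 = 2.
Iteration 2: components of {Plate,Widget} -> Clip = 2*4 = 8.
Iteration 3: no further components; recursion stops.
SUM(total) = 1 + 2 + 2 + 8 = 13.

13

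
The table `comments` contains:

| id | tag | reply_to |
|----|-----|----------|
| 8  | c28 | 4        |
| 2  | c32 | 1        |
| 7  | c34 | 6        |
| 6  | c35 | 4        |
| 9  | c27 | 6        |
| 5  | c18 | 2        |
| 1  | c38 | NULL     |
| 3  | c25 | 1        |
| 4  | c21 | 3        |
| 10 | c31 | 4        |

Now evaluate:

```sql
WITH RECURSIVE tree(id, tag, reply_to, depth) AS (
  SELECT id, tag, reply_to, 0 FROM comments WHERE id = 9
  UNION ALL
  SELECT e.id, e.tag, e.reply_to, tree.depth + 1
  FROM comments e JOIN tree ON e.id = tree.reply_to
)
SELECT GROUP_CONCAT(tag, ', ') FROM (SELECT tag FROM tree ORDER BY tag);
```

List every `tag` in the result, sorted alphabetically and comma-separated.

c21, c25, c27, c35, c38

Base: id=9 (c27), reply_to=6, depth 0.
Iteration 1: join on id=6 -> c35 (id 6, reply_to=4, depth 1).
Iteration 2: join on id=4 -> c21 (id 4, reply_to=3, depth 2).
Iteration 3: join on id=3 -> c25 (id 3, reply_to=1, depth 3).
Iteration 4: join on id=1 -> c38 (id 1, reply_to=NULL, depth 4).
Iteration 5: reply_to is NULL; no match; recursion stops.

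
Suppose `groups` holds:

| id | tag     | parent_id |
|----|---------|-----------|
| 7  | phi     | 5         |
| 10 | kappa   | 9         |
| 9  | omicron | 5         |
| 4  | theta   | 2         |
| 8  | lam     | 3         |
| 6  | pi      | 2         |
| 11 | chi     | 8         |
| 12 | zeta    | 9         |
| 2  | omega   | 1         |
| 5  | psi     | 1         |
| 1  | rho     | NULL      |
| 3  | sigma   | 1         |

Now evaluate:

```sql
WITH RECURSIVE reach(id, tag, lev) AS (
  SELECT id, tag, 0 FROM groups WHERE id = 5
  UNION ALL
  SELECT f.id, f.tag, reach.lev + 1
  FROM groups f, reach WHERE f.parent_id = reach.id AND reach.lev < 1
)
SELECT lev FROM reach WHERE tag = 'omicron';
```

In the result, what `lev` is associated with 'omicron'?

1

Base: id=5 (psi) at lev 0.
Iteration 1: rows with parent_id in {5} -> phi (id 7, lev 1), omicron (id 9, lev 1).
Iteration 2: lev < 1 fails for all current rows; recursion stops.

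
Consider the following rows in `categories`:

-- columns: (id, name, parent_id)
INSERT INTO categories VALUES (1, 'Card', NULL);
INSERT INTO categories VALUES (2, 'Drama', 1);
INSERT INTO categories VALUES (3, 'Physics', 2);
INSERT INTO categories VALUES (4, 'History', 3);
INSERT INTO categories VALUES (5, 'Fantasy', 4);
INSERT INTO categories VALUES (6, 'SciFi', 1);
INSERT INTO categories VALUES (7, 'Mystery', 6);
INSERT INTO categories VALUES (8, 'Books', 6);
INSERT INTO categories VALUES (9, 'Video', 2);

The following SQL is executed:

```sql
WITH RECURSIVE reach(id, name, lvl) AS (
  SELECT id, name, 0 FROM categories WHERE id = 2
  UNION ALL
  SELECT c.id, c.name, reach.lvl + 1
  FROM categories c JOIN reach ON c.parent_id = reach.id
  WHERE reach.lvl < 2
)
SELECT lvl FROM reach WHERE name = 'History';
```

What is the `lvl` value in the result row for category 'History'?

Base: id=2 (Drama) at lvl 0.
Iteration 1: rows with parent_id in {2} -> Physics (id 3, lvl 1), Video (id 9, lvl 1).
Iteration 2: rows with parent_id in {3,9} -> History (id 4, lvl 2).
Iteration 3: lvl < 2 fails for all current rows; recursion stops.

2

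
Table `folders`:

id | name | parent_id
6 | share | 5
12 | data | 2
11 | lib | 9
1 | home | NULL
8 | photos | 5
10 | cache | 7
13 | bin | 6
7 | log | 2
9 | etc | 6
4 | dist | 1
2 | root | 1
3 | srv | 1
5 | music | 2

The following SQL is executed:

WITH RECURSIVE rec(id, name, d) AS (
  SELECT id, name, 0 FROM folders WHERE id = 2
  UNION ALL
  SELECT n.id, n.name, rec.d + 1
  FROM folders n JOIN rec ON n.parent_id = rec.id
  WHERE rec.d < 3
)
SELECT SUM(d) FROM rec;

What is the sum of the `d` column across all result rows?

Base: id=2 (root) at d 0.
Iteration 1: rows with parent_id in {2} -> music (id 5, d 1), log (id 7, d 1), data (id 12, d 1).
Iteration 2: rows with parent_id in {5,7,12} -> share (id 6, d 2), photos (id 8, d 2), cache (id 10, d 2).
Iteration 3: rows with parent_id in {6,8,10} -> etc (id 9, d 3), bin (id 13, d 3).
Iteration 4: d < 3 fails for all current rows; recursion stops.
SUM(d) = 0 + 1 + 1 + 1 + 2 + 2 + 2 + 3 + 3 = 15.

15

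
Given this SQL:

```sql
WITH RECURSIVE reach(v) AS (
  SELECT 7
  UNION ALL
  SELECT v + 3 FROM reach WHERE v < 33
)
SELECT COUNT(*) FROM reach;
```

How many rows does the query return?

Base: v=7.
Iteration 1: 7 < 33 holds -> v = 7 + 3 = 10.
Iteration 2: 10 < 33 holds -> v = 10 + 3 = 13.
Iteration 3: 13 < 33 holds -> v = 13 + 3 = 16.
Iteration 4: 16 < 33 holds -> v = 16 + 3 = 19.
Iteration 5: 19 < 33 holds -> v = 19 + 3 = 22.
Iteration 6: 22 < 33 holds -> v = 22 + 3 = 25.
Iteration 7: 25 < 33 holds -> v = 25 + 3 = 28.
Iteration 8: 28 < 33 holds -> v = 28 + 3 = 31.
Iteration 9: 31 < 33 holds -> v = 31 + 3 = 34.
Iteration 10: 34 < 33 fails; recursion stops.
Total rows emitted: 10.

10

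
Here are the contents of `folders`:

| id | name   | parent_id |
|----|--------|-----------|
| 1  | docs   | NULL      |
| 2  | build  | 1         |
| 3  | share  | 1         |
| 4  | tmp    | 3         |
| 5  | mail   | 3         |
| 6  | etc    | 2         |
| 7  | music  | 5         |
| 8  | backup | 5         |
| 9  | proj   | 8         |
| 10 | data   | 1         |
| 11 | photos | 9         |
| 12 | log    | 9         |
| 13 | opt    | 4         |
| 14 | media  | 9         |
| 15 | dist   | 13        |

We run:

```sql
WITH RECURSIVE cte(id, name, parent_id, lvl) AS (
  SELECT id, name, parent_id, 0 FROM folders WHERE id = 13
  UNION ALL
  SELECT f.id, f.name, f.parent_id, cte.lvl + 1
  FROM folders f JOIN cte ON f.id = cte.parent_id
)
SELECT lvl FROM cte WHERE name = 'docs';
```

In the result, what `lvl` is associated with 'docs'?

Base: id=13 (opt), parent_id=4, lvl 0.
Iteration 1: join on id=4 -> tmp (id 4, parent_id=3, lvl 1).
Iteration 2: join on id=3 -> share (id 3, parent_id=1, lvl 2).
Iteration 3: join on id=1 -> docs (id 1, parent_id=NULL, lvl 3).
Iteration 4: parent_id is NULL; no match; recursion stops.

3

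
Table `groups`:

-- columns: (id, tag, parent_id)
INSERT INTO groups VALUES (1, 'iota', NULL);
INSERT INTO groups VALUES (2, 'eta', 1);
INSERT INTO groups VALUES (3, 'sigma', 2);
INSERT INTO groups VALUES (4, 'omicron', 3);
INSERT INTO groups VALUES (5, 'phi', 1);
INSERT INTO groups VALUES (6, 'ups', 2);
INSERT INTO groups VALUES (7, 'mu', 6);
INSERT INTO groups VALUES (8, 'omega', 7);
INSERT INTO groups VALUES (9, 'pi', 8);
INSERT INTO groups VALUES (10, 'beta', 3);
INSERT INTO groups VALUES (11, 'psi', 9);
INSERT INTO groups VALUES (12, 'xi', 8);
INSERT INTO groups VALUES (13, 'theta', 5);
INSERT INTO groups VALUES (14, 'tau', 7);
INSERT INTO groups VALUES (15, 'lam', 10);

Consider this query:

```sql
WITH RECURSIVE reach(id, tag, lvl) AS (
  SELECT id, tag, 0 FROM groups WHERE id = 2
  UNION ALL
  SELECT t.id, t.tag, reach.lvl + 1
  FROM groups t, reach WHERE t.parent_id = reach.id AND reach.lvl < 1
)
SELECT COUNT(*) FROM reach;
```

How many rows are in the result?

Base: id=2 (eta) at lvl 0.
Iteration 1: rows with parent_id in {2} -> sigma (id 3, lvl 1), ups (id 6, lvl 1).
Iteration 2: lvl < 1 fails for all current rows; recursion stops.
Total rows emitted: 3.

3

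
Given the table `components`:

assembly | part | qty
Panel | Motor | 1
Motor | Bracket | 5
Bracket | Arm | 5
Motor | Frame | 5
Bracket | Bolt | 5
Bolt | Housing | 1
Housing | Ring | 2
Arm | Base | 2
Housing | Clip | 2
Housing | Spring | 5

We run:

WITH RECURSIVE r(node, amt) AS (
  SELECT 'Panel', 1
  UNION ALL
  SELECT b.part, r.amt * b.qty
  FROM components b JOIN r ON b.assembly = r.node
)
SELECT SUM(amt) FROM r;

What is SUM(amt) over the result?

Base: (Panel, amt=1).
Iteration 1: components of {Panel} -> Motor = 1*1 = 1.
Iteration 2: components of {Motor} -> Bracket = 1*5 = 5, Frame = 1*5 = 5.
Iteration 3: components of {Bracket,Frame} -> Arm = 5*5 = 25, Bolt = 5*5 = 25.
Iteration 4: components of {Arm,Bolt} -> Base = 25*2 = 50, Housing = 25*1 = 25.
Iteration 5: components of {Base,Housing} -> Clip = 25*2 = 50, Ring = 25*2 = 50, Spring = 25*5 = 125.
Iteration 6: no further components; recursion stops.
SUM(amt) = 1 + 1 + 5 + 5 + 25 + 25 + 50 + 25 + 50 + 50 + 125 = 362.

362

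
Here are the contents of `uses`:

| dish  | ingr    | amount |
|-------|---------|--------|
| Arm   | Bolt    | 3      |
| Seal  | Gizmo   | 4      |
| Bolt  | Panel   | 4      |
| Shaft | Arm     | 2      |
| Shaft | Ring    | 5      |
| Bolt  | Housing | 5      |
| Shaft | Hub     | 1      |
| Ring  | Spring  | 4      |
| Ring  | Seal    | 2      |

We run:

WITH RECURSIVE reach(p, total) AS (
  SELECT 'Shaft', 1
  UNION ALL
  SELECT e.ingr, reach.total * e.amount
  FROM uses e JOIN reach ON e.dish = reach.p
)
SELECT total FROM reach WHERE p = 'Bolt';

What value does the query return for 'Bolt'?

6

Base: (Shaft, total=1).
Iteration 1: components of {Shaft} -> Arm = 1*2 = 2, Hub = 1*1 = 1, Ring = 1*5 = 5.
Iteration 2: components of {Arm,Hub,Ring} -> Bolt = 2*3 = 6, Seal = 5*2 = 10, Spring = 5*4 = 20.
Iteration 3: components of {Bolt,Seal,Spring} -> Gizmo = 10*4 = 40, Housing = 6*5 = 30, Panel = 6*4 = 24.
Iteration 4: no further components; recursion stops.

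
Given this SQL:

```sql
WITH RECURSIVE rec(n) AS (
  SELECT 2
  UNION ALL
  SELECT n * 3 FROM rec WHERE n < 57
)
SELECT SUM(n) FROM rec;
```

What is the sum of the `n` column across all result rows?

Base: n=2.
Iteration 1: 2 < 57 holds -> n = 2 * 3 = 6.
Iteration 2: 6 < 57 holds -> n = 6 * 3 = 18.
Iteration 3: 18 < 57 holds -> n = 18 * 3 = 54.
Iteration 4: 54 < 57 holds -> n = 54 * 3 = 162.
Iteration 5: 162 < 57 fails; recursion stops.
SUM(n) = 2 + 6 + 18 + 54 + 162 = 242.

242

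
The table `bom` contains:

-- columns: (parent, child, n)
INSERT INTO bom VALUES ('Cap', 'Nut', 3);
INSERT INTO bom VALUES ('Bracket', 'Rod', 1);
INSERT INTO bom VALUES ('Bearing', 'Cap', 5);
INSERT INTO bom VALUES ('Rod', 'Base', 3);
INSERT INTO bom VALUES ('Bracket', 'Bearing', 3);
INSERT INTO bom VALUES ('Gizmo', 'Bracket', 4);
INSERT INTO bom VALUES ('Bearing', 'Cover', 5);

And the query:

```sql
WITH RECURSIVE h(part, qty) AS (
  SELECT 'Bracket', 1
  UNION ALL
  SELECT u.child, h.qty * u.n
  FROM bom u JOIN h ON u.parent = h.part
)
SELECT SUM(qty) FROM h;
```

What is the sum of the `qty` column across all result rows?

83

Base: (Bracket, qty=1).
Iteration 1: components of {Bracket} -> Bearing = 1*3 = 3, Rod = 1*1 = 1.
Iteration 2: components of {Bearing,Rod} -> Base = 1*3 = 3, Cap = 3*5 = 15, Cover = 3*5 = 15.
Iteration 3: components of {Base,Cap,Cover} -> Nut = 15*3 = 45.
Iteration 4: no further components; recursion stops.
SUM(qty) = 1 + 3 + 1 + 15 + 15 + 3 + 45 = 83.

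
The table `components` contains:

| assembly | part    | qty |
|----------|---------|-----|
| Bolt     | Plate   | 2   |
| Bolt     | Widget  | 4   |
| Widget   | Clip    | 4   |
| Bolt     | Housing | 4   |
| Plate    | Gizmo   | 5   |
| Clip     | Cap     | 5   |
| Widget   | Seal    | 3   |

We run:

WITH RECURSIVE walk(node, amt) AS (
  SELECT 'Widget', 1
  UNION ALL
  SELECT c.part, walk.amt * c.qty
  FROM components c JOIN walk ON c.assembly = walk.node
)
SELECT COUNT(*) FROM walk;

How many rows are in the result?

4

Base: (Widget, amt=1).
Iteration 1: components of {Widget} -> Clip = 1*4 = 4, Seal = 1*3 = 3.
Iteration 2: components of {Clip,Seal} -> Cap = 4*5 = 20.
Iteration 3: no further components; recursion stops.
Total rows emitted: 4.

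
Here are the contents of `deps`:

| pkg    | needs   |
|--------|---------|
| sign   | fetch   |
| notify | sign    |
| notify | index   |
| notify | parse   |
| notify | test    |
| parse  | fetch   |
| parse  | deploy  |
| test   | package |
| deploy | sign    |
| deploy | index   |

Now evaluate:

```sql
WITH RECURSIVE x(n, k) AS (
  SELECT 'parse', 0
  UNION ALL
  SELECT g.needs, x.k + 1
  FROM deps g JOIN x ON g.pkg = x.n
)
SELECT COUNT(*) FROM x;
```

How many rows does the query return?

Base: (parse, k=0).
Iteration 1: edges from {parse} -> (deploy, k=1), (fetch, k=1).
Iteration 2: edges from {deploy,fetch} -> (index, k=2), (sign, k=2).
Iteration 3: edges from {index,sign} -> (fetch, k=3).
Iteration 4: no outgoing edges from {fetch}; recursion stops.
Total rows emitted: 6.

6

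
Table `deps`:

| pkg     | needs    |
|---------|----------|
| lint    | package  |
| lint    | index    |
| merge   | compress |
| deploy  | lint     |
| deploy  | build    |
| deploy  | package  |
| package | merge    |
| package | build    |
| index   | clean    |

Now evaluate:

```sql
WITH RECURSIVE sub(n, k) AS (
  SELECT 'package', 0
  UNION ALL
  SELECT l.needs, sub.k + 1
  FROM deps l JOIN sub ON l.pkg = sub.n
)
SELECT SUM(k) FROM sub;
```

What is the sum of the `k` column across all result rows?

4

Base: (package, k=0).
Iteration 1: edges from {package} -> (build, k=1), (merge, k=1).
Iteration 2: edges from {build,merge} -> (compress, k=2).
Iteration 3: no outgoing edges from {compress}; recursion stops.
SUM(k) = 0 + 1 + 1 + 2 = 4.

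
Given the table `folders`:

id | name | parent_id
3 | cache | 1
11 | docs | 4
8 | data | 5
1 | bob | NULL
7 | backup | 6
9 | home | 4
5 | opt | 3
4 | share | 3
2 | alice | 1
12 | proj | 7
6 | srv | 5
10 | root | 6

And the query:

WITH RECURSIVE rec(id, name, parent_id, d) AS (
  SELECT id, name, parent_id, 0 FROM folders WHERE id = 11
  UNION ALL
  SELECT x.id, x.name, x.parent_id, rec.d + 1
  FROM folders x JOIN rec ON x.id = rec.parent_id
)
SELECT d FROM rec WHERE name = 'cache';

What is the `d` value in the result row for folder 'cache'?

Base: id=11 (docs), parent_id=4, d 0.
Iteration 1: join on id=4 -> share (id 4, parent_id=3, d 1).
Iteration 2: join on id=3 -> cache (id 3, parent_id=1, d 2).
Iteration 3: join on id=1 -> bob (id 1, parent_id=NULL, d 3).
Iteration 4: parent_id is NULL; no match; recursion stops.

2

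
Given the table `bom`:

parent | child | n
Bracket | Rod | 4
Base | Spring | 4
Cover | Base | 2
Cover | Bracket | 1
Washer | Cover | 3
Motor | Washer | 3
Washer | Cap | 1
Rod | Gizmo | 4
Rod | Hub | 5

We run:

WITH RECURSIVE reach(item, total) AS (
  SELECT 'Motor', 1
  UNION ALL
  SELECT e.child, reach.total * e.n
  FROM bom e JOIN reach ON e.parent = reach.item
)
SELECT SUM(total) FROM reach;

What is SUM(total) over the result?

Base: (Motor, total=1).
Iteration 1: components of {Motor} -> Washer = 1*3 = 3.
Iteration 2: components of {Washer} -> Cap = 3*1 = 3, Cover = 3*3 = 9.
Iteration 3: components of {Cap,Cover} -> Base = 9*2 = 18, Bracket = 9*1 = 9.
Iteration 4: components of {Base,Bracket} -> Rod = 9*4 = 36, Spring = 18*4 = 72.
Iteration 5: components of {Rod,Spring} -> Gizmo = 36*4 = 144, Hub = 36*5 = 180.
Iteration 6: no further components; recursion stops.
SUM(total) = 1 + 3 + 3 + 9 + 18 + 9 + 72 + 36 + 180 + 144 = 475.

475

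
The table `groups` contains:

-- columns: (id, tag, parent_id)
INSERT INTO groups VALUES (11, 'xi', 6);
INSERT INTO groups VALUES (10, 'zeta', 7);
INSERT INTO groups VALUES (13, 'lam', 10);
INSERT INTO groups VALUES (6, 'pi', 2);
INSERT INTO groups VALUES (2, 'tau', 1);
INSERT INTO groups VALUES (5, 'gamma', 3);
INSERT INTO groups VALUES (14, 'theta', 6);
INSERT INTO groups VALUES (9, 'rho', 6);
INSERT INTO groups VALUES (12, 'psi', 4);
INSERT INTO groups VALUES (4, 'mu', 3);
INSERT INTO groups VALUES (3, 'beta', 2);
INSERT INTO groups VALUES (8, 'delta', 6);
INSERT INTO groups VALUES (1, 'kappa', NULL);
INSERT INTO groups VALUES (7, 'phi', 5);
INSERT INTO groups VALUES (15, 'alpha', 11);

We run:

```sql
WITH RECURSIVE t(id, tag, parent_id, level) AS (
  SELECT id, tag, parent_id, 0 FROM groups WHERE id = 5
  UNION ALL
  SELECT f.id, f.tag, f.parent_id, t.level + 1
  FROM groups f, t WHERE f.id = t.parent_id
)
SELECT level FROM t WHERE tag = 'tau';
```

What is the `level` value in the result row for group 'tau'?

2

Base: id=5 (gamma), parent_id=3, level 0.
Iteration 1: join on id=3 -> beta (id 3, parent_id=2, level 1).
Iteration 2: join on id=2 -> tau (id 2, parent_id=1, level 2).
Iteration 3: join on id=1 -> kappa (id 1, parent_id=NULL, level 3).
Iteration 4: parent_id is NULL; no match; recursion stops.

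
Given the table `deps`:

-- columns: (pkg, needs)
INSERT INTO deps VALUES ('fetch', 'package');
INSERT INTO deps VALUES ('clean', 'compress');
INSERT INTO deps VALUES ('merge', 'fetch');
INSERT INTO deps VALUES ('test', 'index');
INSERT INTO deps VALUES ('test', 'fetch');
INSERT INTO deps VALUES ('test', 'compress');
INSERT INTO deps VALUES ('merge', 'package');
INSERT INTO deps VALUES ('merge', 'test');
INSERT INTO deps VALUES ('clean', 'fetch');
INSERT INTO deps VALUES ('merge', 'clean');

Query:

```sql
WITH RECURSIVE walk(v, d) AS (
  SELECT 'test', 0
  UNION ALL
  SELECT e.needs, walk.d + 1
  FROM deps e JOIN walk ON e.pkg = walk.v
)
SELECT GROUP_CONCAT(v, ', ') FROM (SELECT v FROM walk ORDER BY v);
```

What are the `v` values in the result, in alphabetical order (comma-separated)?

compress, fetch, index, package, test

Base: (test, d=0).
Iteration 1: edges from {test} -> (compress, d=1), (fetch, d=1), (index, d=1).
Iteration 2: edges from {compress,fetch,index} -> (package, d=2).
Iteration 3: no outgoing edges from {package}; recursion stops.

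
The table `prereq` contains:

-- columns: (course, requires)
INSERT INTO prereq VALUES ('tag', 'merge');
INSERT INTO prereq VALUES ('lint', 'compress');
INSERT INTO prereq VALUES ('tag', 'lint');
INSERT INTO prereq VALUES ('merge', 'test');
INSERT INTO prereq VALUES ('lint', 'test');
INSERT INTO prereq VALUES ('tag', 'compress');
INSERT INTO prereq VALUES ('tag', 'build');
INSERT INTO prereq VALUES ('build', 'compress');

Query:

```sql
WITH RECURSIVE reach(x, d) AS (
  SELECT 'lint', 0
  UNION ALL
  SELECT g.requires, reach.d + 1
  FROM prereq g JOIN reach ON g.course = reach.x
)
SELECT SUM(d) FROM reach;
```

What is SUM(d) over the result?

2

Base: (lint, d=0).
Iteration 1: edges from {lint} -> (compress, d=1), (test, d=1).
Iteration 2: no outgoing edges from {compress,test}; recursion stops.
SUM(d) = 0 + 1 + 1 = 2.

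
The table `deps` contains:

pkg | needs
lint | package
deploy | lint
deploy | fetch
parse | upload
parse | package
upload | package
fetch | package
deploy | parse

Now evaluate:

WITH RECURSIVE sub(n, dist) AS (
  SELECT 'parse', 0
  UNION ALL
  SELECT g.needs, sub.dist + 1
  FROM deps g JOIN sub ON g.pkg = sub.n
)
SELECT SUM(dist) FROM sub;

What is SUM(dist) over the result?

Base: (parse, dist=0).
Iteration 1: edges from {parse} -> (package, dist=1), (upload, dist=1).
Iteration 2: edges from {package,upload} -> (package, dist=2).
Iteration 3: no outgoing edges from {package}; recursion stops.
SUM(dist) = 0 + 1 + 1 + 2 = 4.

4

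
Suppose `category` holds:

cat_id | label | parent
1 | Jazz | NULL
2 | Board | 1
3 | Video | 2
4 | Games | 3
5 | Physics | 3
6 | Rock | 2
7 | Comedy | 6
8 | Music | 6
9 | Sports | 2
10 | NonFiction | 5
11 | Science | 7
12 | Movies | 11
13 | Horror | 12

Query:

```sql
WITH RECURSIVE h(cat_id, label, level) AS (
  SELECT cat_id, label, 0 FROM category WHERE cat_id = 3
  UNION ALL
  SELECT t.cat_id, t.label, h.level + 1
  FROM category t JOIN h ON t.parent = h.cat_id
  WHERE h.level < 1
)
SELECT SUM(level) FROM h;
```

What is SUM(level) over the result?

Base: cat_id=3 (Video) at level 0.
Iteration 1: rows with parent in {3} -> Games (id 4, level 1), Physics (id 5, level 1).
Iteration 2: level < 1 fails for all current rows; recursion stops.
SUM(level) = 0 + 1 + 1 = 2.

2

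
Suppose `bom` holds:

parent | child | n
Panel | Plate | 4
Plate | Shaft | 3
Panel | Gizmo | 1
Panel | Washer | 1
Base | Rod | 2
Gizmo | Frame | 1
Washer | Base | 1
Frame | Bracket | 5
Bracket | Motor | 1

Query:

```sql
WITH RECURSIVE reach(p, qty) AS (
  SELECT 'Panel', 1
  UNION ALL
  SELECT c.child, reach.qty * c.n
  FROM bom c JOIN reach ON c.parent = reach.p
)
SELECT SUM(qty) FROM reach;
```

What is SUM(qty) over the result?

33

Base: (Panel, qty=1).
Iteration 1: components of {Panel} -> Gizmo = 1*1 = 1, Plate = 1*4 = 4, Washer = 1*1 = 1.
Iteration 2: components of {Gizmo,Plate,Washer} -> Base = 1*1 = 1, Frame = 1*1 = 1, Shaft = 4*3 = 12.
Iteration 3: components of {Base,Frame,Shaft} -> Bracket = 1*5 = 5, Rod = 1*2 = 2.
Iteration 4: components of {Bracket,Rod} -> Motor = 5*1 = 5.
Iteration 5: no further components; recursion stops.
SUM(qty) = 1 + 1 + 1 + 4 + 1 + 1 + 12 + 5 + 2 + 5 = 33.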